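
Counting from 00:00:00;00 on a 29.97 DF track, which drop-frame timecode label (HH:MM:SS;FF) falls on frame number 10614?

00:05:54;04

Ten DF minutes hold 17982 frames, so frame 10614 lies in block 0 (frames 0–17981) with 10614 frames into that block.
The block's first minute is 1800 frames and the rest 1798 each; 10614 frames reaches minute 5, so 0 × 18 + 5 × 2 = 10 labels have been skipped so far.
Adding those back, label number 10614 + 10 = 10624 at 30 labels/s is 354 s + 4 f = 0 h 5 min 54 s frame 4, i.e. 00:05:54;04.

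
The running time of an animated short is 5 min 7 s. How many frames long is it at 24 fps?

5 min 7 s = 307 s.
Frames = 307 × 24 = 7368.

7368 frames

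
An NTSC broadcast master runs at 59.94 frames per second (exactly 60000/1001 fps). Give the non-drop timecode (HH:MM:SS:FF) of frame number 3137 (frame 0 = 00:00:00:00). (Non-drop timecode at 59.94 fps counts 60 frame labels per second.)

00:00:52:17

3137 ÷ 60 = 52 full seconds, remainder 17 frames.
52 s = 0 h 0 min 52 s.
Timecode: 00:00:52:17.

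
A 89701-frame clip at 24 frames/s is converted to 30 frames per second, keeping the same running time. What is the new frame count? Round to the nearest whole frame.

112126 frames

Frames at target rate = 89701 × (30) / (24) = 448505/4 ≈ 112126.250.
Nearest whole frame: 112126.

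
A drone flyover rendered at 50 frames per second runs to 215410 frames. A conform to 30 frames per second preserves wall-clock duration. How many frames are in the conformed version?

129246 frames

Target frames = source frames × (target rate / source rate) = 215410 × (30)/(50) = 215410 × 3/5 = 129246.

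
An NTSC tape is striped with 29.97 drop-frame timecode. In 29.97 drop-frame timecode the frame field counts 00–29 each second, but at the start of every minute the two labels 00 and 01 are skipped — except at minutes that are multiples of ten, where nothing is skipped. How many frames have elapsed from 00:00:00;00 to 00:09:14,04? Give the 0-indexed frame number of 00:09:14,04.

16606

As if non-drop at 30 labels/s: (0 × 3600 + 9 × 60 + 14) × 30 + 4 = 16624.
Minute boundaries passed: 9; those not divisible by 10: 9 − 0 = 9; dropped labels = 2 × 9 = 18.
Actual frame index = 16624 − 18 = 16606.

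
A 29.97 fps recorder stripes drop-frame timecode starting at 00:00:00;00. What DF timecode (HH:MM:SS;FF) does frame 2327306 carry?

21:34:14;16

Ten DF minutes hold 17982 frames, so frame 2327306 lies in block 129 (frames 2319678–2337659) with 7628 frames into that block.
The block's first minute is 1800 frames and the rest 1798 each; 7628 frames reaches minute 4, so 129 × 18 + 4 × 2 = 2330 labels have been skipped so far.
Adding those back, label number 2327306 + 2330 = 2329636 at 30 labels/s is 77654 s + 16 f = 21 h 34 min 14 s frame 16, i.e. 21:34:14;16.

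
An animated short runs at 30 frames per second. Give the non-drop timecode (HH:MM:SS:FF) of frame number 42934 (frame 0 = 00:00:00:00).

42934 ÷ 30 = 1431 full seconds, remainder 4 frames.
1431 s = 0 h 23 min 51 s.
Timecode: 00:23:51:04.

00:23:51:04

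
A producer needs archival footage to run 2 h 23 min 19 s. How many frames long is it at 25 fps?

2 h 23 min 19 s = 8599 s.
Frames = 8599 × 25 = 214975.

214975 frames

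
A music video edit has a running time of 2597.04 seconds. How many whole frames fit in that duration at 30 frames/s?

77911 frames

Frames = 2597.04 × 30 = 389556/5 ≈ 77911.2000.
Complete frames: 77911.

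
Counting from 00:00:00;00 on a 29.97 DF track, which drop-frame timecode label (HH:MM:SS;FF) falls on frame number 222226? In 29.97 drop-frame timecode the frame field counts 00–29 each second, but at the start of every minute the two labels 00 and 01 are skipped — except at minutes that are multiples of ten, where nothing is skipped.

02:03:34;28

Each 10-minute DF block holds 10 × 60 × 30 − 9 × 2 = 17982 frames. 222226 ÷ 17982 → 12 full blocks, remainder 6442.
Within the partial block the first minute is 1800 frames and each further minute 1798, so 3 further minute boundaries passed. Total skipped labels = 18 × 12 + 2 × 3 = 222.
Non-drop label index = 222226 + 222 = 222448; at 30 labels/s that is 02:03:34:28, i.e. DF 02:03:34;28.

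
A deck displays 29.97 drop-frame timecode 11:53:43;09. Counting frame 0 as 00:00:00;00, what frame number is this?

1283415

As if non-drop at 30 labels/s: (11 × 3600 + 53 × 60 + 43) × 30 + 9 = 1284699.
Minute boundaries passed: 713; those not divisible by 10: 713 − 71 = 642; dropped labels = 2 × 642 = 1284.
Actual frame index = 1284699 − 1284 = 1283415.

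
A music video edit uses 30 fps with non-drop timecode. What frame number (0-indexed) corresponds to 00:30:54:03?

Total seconds to the label: (0 × 3600 + 30 × 60 + 54) = 1854.
Frame index = 1854 × 30 + 3 = 55623.

55623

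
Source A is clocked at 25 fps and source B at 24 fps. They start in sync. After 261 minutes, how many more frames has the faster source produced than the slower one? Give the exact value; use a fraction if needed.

261 min = 15660 s.
A emits 25 × 15660 = 391500 frames; B emits 24 × 15660 = 375840.
Difference = 15660 frames; B is behind A.

15660 frames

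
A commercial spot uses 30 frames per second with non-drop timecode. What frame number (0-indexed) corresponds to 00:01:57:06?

Total seconds to the label: (0 × 3600 + 1 × 60 + 57) = 117.
Frame index = 117 × 30 + 6 = 3516.

frame 3516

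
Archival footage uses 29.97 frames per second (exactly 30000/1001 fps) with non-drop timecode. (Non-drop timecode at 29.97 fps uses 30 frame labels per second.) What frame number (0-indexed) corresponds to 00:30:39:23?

Total seconds to the label: (0 × 3600 + 30 × 60 + 39) = 1839.
Frame index = 1839 × 30 + 23 = 55193.

frame 55193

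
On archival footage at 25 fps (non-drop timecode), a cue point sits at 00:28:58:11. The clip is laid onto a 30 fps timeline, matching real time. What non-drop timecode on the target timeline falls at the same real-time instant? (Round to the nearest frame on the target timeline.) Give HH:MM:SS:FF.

00:28:58:13

Source frame index: (0×3600 + 28×60 + 58) × 25 + 11 = 43461.
Real time: 43461 / (25) = 43461/25 s.
Target frame: (43461/25) × (30) = 260766/5 ≈ 52153.200 → 52153.
At 30 labels/s: frame 52153 → 00:28:58:13.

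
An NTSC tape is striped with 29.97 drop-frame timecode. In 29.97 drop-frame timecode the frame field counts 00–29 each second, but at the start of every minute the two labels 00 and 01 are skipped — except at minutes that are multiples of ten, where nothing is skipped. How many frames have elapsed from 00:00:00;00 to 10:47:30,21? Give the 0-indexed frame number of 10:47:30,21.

1164355

As if non-drop at 30 labels/s: (10 × 3600 + 47 × 60 + 30) × 30 + 21 = 1165521.
Minute boundaries passed: 647; those not divisible by 10: 647 − 64 = 583; dropped labels = 2 × 583 = 1166.
Actual frame index = 1165521 − 1166 = 1164355.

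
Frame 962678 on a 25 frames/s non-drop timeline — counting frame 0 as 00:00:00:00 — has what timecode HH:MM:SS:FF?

10:41:47:03

962678 ÷ 25 = 38507 full seconds, remainder 3 frames.
38507 s = 10 h 41 min 47 s.
Timecode: 10:41:47:03.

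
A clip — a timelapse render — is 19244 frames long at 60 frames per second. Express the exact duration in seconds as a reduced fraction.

Running time = 19244 ÷ (60) = 19244 × 1/60 = 4811/15 s.

4811/15 seconds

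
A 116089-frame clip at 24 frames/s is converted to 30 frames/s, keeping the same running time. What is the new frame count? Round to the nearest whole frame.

145111 frames

Frames at target rate = 116089 × (30) / (24) = 580445/4 ≈ 145111.250.
Nearest whole frame: 145111.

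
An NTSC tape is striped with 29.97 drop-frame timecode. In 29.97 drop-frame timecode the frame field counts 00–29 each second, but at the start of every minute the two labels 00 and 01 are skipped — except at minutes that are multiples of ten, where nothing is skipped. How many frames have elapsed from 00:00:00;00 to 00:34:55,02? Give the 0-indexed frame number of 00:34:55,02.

62790

Complete 10-minute blocks: 3, each 17982 frames → 53946.
Remaining 4 whole minutes in the current block: 1800 + 3 × 1798 = 7194 frames.
Within the current minute: 55 × 30 + 2 − 2 = 1650 (labels ;00/;01 skipped at this minute). Total = 53946 + 7194 + 1650 = 62790.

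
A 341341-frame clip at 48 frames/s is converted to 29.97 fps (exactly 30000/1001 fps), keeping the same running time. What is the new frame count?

213125 frames

Target frames = source frames × (target rate / source rate) = 341341 × (30000/1001)/(48) = 341341 × 625/1001 = 213125.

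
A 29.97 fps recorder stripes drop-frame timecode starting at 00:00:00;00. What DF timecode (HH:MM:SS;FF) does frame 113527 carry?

Ten DF minutes hold 17982 frames, so frame 113527 lies in block 6 (frames 107892–125873) with 5635 frames into that block.
The block's first minute is 1800 frames and the rest 1798 each; 5635 frames reaches minute 3, so 6 × 18 + 3 × 2 = 114 labels have been skipped so far.
Adding those back, label number 113527 + 114 = 113641 at 30 labels/s is 3788 s + 1 f = 1 h 3 min 8 s frame 1, i.e. 01:03:08;01.

01:03:08;01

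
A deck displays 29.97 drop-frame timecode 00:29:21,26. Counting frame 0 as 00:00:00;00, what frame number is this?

As if non-drop at 30 labels/s: (0 × 3600 + 29 × 60 + 21) × 30 + 26 = 52856.
Minute boundaries passed: 29; those not divisible by 10: 29 − 2 = 27; dropped labels = 2 × 27 = 54.
Actual frame index = 52856 − 54 = 52802.

52802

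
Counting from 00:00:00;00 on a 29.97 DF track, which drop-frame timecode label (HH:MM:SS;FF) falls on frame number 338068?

Each 10-minute DF block holds 10 × 60 × 30 − 9 × 2 = 17982 frames. 338068 ÷ 17982 → 18 full blocks, remainder 14392.
Within the partial block the first minute is 1800 frames and each further minute 1798, so 8 further minute boundaries passed. Total skipped labels = 18 × 18 + 2 × 8 = 340.
Non-drop label index = 338068 + 340 = 338408; at 30 labels/s that is 03:08:00:08, i.e. DF 03:08:00;08.

03:08:00;08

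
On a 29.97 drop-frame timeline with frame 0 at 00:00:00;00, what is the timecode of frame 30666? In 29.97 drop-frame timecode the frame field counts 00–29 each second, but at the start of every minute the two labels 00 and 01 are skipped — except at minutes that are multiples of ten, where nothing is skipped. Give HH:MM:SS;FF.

00:17:03;08

Ten DF minutes hold 17982 frames, so frame 30666 lies in block 1 (frames 17982–35963) with 12684 frames into that block.
The block's first minute is 1800 frames and the rest 1798 each; 12684 frames reaches minute 7, so 1 × 18 + 7 × 2 = 32 labels have been skipped so far.
Adding those back, label number 30666 + 32 = 30698 at 30 labels/s is 1023 s + 8 f = 0 h 17 min 3 s frame 8, i.e. 00:17:03;08.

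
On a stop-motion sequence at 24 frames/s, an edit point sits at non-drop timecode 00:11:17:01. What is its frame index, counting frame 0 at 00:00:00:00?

Total seconds to the label: (0 × 3600 + 11 × 60 + 17) = 677.
Frame index = 677 × 24 + 1 = 16249.

frame 16249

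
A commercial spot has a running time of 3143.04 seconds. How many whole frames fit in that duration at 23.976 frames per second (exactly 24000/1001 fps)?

Frames = 3143.04 × 24000/1001 = 75432960/1001 ≈ 75357.6024.
Complete frames: 75357.

75357 frames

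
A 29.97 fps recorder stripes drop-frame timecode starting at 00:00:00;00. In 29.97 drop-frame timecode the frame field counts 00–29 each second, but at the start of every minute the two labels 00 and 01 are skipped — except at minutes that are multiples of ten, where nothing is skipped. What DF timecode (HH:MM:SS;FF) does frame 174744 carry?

01:37:10;20

Each 10-minute DF block holds 10 × 60 × 30 − 9 × 2 = 17982 frames. 174744 ÷ 17982 → 9 full blocks, remainder 12906.
Within the partial block the first minute is 1800 frames and each further minute 1798, so 7 further minute boundaries passed. Total skipped labels = 18 × 9 + 2 × 7 = 176.
Non-drop label index = 174744 + 176 = 174920; at 30 labels/s that is 01:37:10:20, i.e. DF 01:37:10;20.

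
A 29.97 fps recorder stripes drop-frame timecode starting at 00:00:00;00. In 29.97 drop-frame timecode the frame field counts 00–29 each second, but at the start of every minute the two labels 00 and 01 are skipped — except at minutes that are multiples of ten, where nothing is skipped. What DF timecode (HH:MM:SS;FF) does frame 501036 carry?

04:38:37;28

Ten DF minutes hold 17982 frames, so frame 501036 lies in block 27 (frames 485514–503495) with 15522 frames into that block.
The block's first minute is 1800 frames and the rest 1798 each; 15522 frames reaches minute 8, so 27 × 18 + 8 × 2 = 502 labels have been skipped so far.
Adding those back, label number 501036 + 502 = 501538 at 30 labels/s is 16717 s + 28 f = 4 h 38 min 37 s frame 28, i.e. 04:38:37;28.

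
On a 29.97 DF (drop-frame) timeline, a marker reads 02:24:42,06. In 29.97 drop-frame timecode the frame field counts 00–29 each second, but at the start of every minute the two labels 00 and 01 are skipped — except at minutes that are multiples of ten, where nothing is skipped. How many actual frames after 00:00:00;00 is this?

260206

As if non-drop at 30 labels/s: (2 × 3600 + 24 × 60 + 42) × 30 + 6 = 260466.
Minute boundaries passed: 144; those not divisible by 10: 144 − 14 = 130; dropped labels = 2 × 130 = 260.
Actual frame index = 260466 − 260 = 260206.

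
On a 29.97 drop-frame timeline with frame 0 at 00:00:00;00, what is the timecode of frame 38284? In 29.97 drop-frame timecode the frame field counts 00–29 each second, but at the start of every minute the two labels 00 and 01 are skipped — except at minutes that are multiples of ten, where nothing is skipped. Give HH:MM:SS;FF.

00:21:17;12

Ten DF minutes hold 17982 frames, so frame 38284 lies in block 2 (frames 35964–53945) with 2320 frames into that block.
The block's first minute is 1800 frames and the rest 1798 each; 2320 frames reaches minute 1, so 2 × 18 + 1 × 2 = 38 labels have been skipped so far.
Adding those back, label number 38284 + 38 = 38322 at 30 labels/s is 1277 s + 12 f = 0 h 21 min 17 s frame 12, i.e. 00:21:17;12.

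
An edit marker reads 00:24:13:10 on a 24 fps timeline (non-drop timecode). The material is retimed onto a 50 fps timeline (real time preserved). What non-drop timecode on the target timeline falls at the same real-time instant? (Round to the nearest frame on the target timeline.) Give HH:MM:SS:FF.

Source frame index: (0×3600 + 24×60 + 13) × 24 + 10 = 34882.
Real time: 34882 / (24) = 17441/12 s.
Target frame: (17441/12) × (50) = 436025/6 ≈ 72670.833 → 72671.
At 50 labels/s: frame 72671 → 00:24:13:21.

00:24:13:21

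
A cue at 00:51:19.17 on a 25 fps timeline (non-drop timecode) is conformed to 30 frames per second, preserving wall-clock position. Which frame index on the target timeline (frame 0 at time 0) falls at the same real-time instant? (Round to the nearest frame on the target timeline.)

frame 92390

Source frame index: (0×3600 + 51×60 + 19) × 25 + 17 = 76992.
Real time: 76992 / (25) = 76992/25 s.
Target frame: (76992/25) × (30) = 461952/5 ≈ 92390.400 → 92390.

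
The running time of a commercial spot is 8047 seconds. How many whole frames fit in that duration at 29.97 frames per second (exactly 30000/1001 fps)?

241168 frames

Frames = 8047 × 30000/1001 = 18570000/77 ≈ 241168.8312.
Complete frames: 241168.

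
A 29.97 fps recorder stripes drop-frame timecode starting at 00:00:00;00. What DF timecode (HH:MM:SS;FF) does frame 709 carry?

00:00:23;19

Each 10-minute DF block holds 10 × 60 × 30 − 9 × 2 = 17982 frames. 709 ÷ 17982 → 0 full blocks, remainder 709.
Within the partial block the first minute is 1800 frames and each further minute 1798, so 0 further minute boundaries passed. Total skipped labels = 18 × 0 + 2 × 0 = 0.
Non-drop label index = 709 + 0 = 709; at 30 labels/s that is 00:00:23:19, i.e. DF 00:00:23;19.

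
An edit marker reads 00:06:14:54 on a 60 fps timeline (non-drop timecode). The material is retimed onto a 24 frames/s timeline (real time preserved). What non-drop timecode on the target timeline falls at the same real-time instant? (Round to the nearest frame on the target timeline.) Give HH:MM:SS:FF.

Source frame index: (0×3600 + 6×60 + 14) × 60 + 54 = 22494.
Real time: 22494 / (60) = 3749/10 s.
Target frame: (3749/10) × (24) = 44988/5 ≈ 8997.600 → 8998.
At 24 labels/s: frame 8998 → 00:06:14:22.

00:06:14:22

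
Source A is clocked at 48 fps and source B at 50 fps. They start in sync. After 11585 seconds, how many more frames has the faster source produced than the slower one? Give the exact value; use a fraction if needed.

A emits 48 × 11585 = 556080 frames; B emits 50 × 11585 = 579250.
Difference = 23170 frames; B is ahead of A.

23170 frames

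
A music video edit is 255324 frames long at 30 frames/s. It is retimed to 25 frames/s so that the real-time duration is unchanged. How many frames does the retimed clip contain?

212770 frames

Target frames = source frames × (target rate / source rate) = 255324 × (25)/(30) = 255324 × 5/6 = 212770.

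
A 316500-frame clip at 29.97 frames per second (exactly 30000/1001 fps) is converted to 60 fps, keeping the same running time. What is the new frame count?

Target frames = source frames × (target rate / source rate) = 316500 × (60)/(30000/1001) = 316500 × 1001/500 = 633633.

633633 frames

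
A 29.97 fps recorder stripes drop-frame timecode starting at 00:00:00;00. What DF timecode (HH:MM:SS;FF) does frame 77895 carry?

00:43:19;03

Ten DF minutes hold 17982 frames, so frame 77895 lies in block 4 (frames 71928–89909) with 5967 frames into that block.
The block's first minute is 1800 frames and the rest 1798 each; 5967 frames reaches minute 3, so 4 × 18 + 3 × 2 = 78 labels have been skipped so far.
Adding those back, label number 77895 + 78 = 77973 at 30 labels/s is 2599 s + 3 f = 0 h 43 min 19 s frame 3, i.e. 00:43:19;03.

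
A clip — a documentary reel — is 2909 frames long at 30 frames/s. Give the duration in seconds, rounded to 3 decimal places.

96.967 seconds

Running time = 2909 × 1/30 = 2909/30 s ≈ 96.967 s.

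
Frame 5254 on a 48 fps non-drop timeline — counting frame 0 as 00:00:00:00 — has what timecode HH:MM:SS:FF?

00:01:49:22

5254 ÷ 48 = 109 full seconds, remainder 22 frames.
109 s = 0 h 1 min 49 s.
Timecode: 00:01:49:22.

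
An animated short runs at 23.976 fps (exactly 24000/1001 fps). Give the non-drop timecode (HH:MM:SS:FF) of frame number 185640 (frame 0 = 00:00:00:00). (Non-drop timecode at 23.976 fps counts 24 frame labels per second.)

185640 ÷ 24 = 7735 full seconds, remainder 0 frames.
7735 s = 2 h 8 min 55 s.
Timecode: 02:08:55:00.

02:08:55:00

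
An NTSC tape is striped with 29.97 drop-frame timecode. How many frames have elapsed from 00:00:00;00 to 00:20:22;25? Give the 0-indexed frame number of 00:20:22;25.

Complete 10-minute blocks: 2, each 17982 frames → 35964.
Remaining 0 whole minutes in the current block: 0 frames.
Within the current minute: 22 × 30 + 25 = 685. Total = 35964 + 0 + 685 = 36649.

36649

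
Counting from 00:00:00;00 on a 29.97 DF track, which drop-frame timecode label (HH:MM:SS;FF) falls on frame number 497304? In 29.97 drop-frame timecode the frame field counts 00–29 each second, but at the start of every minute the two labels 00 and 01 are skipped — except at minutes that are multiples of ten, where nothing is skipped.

04:36:33;12

Each 10-minute DF block holds 10 × 60 × 30 − 9 × 2 = 17982 frames. 497304 ÷ 17982 → 27 full blocks, remainder 11790.
Within the partial block the first minute is 1800 frames and each further minute 1798, so 6 further minute boundaries passed. Total skipped labels = 18 × 27 + 2 × 6 = 498.
Non-drop label index = 497304 + 498 = 497802; at 30 labels/s that is 04:36:33:12, i.e. DF 04:36:33;12.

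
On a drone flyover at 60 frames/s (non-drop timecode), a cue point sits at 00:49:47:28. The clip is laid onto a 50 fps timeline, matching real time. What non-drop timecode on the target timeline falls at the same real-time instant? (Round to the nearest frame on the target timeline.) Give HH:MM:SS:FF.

00:49:47:23

Source frame index: (0×3600 + 49×60 + 47) × 60 + 28 = 179248.
Real time: 179248 / (60) = 44812/15 s.
Target frame: (44812/15) × (50) = 448120/3 ≈ 149373.333 → 149373.
At 50 labels/s: frame 149373 → 00:49:47:23.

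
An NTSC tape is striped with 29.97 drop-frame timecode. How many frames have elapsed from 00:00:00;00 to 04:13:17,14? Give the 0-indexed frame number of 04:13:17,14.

455468

As if non-drop at 30 labels/s: (4 × 3600 + 13 × 60 + 17) × 30 + 14 = 455924.
Minute boundaries passed: 253; those not divisible by 10: 253 − 25 = 228; dropped labels = 2 × 228 = 456.
Actual frame index = 455924 − 456 = 455468.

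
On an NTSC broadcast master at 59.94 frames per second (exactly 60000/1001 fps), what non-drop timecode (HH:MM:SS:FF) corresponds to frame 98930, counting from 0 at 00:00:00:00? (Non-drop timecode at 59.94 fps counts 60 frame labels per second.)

98930 ÷ 60 = 1648 full seconds, remainder 50 frames.
1648 s = 0 h 27 min 28 s.
Timecode: 00:27:28:50.

00:27:28:50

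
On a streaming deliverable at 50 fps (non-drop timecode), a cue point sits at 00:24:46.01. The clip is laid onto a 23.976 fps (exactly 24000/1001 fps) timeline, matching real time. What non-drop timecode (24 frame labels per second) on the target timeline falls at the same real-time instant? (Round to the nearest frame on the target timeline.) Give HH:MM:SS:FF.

00:24:44:13

Source frame index: (0×3600 + 24×60 + 46) × 50 + 1 = 74301.
Real time: 74301 / (50) = 74301/50 s.
Target frame: (74301/50) × (24000/1001) = 35664480/1001 ≈ 35628.851 → 35629.
At 24 labels/s: frame 35629 → 00:24:44:13.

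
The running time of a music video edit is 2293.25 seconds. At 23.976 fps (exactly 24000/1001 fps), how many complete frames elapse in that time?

54983 frames

Frames = 2293.25 × 24000/1001 = 55038000/1001 ≈ 54983.0170.
Complete frames: 54983.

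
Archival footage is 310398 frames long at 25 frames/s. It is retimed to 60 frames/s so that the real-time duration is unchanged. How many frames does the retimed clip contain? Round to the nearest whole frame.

744955 frames

Frames at target rate = 310398 × (60) / (25) = 3724776/5 ≈ 744955.200.
Nearest whole frame: 744955.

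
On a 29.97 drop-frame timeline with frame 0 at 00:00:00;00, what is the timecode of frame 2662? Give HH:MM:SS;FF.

Each 10-minute DF block holds 10 × 60 × 30 − 9 × 2 = 17982 frames. 2662 ÷ 17982 → 0 full blocks, remainder 2662.
Within the partial block the first minute is 1800 frames and each further minute 1798, so 1 further minute boundary passed. Total skipped labels = 18 × 0 + 2 × 1 = 2.
Non-drop label index = 2662 + 2 = 2664; at 30 labels/s that is 00:01:28:24, i.e. DF 00:01:28;24.

00:01:28;24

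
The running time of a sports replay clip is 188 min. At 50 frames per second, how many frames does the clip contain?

564000 frames

188 min = 11280 s.
Frames = 11280 × 50 = 564000.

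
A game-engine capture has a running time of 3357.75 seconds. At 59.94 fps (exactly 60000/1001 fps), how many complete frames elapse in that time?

201263 frames

Frames = 3357.75 × 60000/1001 = 18315000/91 ≈ 201263.7363.
Complete frames: 201263.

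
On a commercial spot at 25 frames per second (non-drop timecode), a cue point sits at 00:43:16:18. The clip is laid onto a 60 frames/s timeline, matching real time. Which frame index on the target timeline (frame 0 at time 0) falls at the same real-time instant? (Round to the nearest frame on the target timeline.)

Source frame index: (0×3600 + 43×60 + 16) × 25 + 18 = 64918.
Real time: 64918 / (25) = 64918/25 s.
Target frame: (64918/25) × (60) = 779016/5 ≈ 155803.200 → 155803.

frame 155803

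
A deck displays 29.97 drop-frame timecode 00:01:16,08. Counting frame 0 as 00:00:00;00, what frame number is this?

As if non-drop at 30 labels/s: (0 × 3600 + 1 × 60 + 16) × 30 + 8 = 2288.
Minute boundaries passed: 1; those not divisible by 10: 1 − 0 = 1; dropped labels = 2 × 1 = 2.
Actual frame index = 2288 − 2 = 2286.

2286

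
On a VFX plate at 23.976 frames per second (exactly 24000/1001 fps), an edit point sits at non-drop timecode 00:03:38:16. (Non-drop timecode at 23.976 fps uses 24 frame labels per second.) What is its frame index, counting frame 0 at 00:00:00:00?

frame 5248

Total seconds to the label: (0 × 3600 + 3 × 60 + 38) = 218.
Frame index = 218 × 24 + 16 = 5248.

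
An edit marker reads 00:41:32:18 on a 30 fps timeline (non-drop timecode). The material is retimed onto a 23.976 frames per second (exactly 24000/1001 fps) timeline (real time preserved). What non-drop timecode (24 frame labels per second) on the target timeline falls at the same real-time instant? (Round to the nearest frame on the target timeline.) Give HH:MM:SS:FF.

Source frame index: (0×3600 + 41×60 + 32) × 30 + 18 = 74778.
Real time: 74778 / (30) = 12463/5 s.
Target frame: (12463/5) × (24000/1001) = 5438400/91 ≈ 59762.637 → 59763.
At 24 labels/s: frame 59763 → 00:41:30:03.

00:41:30:03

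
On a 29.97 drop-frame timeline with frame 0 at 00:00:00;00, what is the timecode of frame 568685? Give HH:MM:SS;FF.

05:16:15;05

Each 10-minute DF block holds 10 × 60 × 30 − 9 × 2 = 17982 frames. 568685 ÷ 17982 → 31 full blocks, remainder 11243.
Within the partial block the first minute is 1800 frames and each further minute 1798, so 6 further minute boundaries passed. Total skipped labels = 18 × 31 + 2 × 6 = 570.
Non-drop label index = 568685 + 570 = 569255; at 30 labels/s that is 05:16:15:05, i.e. DF 05:16:15;05.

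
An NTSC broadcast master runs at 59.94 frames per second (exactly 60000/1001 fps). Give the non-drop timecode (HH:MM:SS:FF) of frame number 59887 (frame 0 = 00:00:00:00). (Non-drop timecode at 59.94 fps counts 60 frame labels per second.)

00:16:38:07

59887 ÷ 60 = 998 full seconds, remainder 7 frames.
998 s = 0 h 16 min 38 s.
Timecode: 00:16:38:07.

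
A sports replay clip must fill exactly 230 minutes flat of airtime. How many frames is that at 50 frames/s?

230 min = 13800 s.
Frames = 13800 × 50 = 690000.

690000 frames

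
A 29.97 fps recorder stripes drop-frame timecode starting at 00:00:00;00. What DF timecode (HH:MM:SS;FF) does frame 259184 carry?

Ten DF minutes hold 17982 frames, so frame 259184 lies in block 14 (frames 251748–269729) with 7436 frames into that block.
The block's first minute is 1800 frames and the rest 1798 each; 7436 frames reaches minute 4, so 14 × 18 + 4 × 2 = 260 labels have been skipped so far.
Adding those back, label number 259184 + 260 = 259444 at 30 labels/s is 8648 s + 4 f = 2 h 24 min 8 s frame 4, i.e. 02:24:08;04.

02:24:08;04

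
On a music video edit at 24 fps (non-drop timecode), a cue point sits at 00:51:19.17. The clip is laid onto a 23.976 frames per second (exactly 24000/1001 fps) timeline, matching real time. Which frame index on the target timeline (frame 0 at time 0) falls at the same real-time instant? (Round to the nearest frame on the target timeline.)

Source frame index: (0×3600 + 51×60 + 19) × 24 + 17 = 73913.
Real time: 73913 / (24) = 73913/24 s.
Target frame: (73913/24) × (24000/1001) = 10559000/143 ≈ 73839.161 → 73839.

frame 73839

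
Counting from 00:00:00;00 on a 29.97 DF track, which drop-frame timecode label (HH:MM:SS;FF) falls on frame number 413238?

03:49:48;12

Each 10-minute DF block holds 10 × 60 × 30 − 9 × 2 = 17982 frames. 413238 ÷ 17982 → 22 full blocks, remainder 17634.
Within the partial block the first minute is 1800 frames and each further minute 1798, so 9 further minute boundaries passed. Total skipped labels = 18 × 22 + 2 × 9 = 414.
Non-drop label index = 413238 + 414 = 413652; at 30 labels/s that is 03:49:48:12, i.e. DF 03:49:48;12.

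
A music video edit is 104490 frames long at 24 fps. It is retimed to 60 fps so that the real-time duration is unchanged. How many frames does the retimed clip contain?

Target frames = source frames × (target rate / source rate) = 104490 × (60)/(24) = 104490 × 5/2 = 261225.

261225 frames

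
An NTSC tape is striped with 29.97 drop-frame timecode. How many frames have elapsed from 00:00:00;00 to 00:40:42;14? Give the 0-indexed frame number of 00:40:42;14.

73202

As if non-drop at 30 labels/s: (0 × 3600 + 40 × 60 + 42) × 30 + 14 = 73274.
Minute boundaries passed: 40; those not divisible by 10: 40 − 4 = 36; dropped labels = 2 × 36 = 72.
Actual frame index = 73274 − 72 = 73202.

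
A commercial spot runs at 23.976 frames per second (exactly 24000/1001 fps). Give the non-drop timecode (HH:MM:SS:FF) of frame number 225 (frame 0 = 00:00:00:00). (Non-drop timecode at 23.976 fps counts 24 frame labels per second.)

225 ÷ 24 = 9 full seconds, remainder 9 frames.
9 s = 0 h 0 min 9 s.
Timecode: 00:00:09:09.

00:00:09:09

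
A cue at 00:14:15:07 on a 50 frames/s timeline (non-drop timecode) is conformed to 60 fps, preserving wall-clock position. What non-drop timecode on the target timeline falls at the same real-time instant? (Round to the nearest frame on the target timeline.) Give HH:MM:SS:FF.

00:14:15:08

Source frame index: (0×3600 + 14×60 + 15) × 50 + 7 = 42757.
Real time: 42757 / (50) = 42757/50 s.
Target frame: (42757/50) × (60) = 256542/5 ≈ 51308.400 → 51308.
At 60 labels/s: frame 51308 → 00:14:15:08.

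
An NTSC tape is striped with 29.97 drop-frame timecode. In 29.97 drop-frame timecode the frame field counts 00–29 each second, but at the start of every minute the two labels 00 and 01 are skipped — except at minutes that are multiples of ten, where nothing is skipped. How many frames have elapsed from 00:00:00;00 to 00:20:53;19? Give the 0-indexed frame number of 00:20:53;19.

Complete 10-minute blocks: 2, each 17982 frames → 35964.
Remaining 0 whole minutes in the current block: 0 frames.
Within the current minute: 53 × 30 + 19 = 1609. Total = 35964 + 0 + 1609 = 37573.

37573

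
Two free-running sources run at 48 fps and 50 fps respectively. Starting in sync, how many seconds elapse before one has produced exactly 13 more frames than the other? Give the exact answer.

The gap grows by |50 − 48| = 2 frames per second.
Time for a 13-frame gap: 13 ÷ (2) = 6.5 s.

6.5 seconds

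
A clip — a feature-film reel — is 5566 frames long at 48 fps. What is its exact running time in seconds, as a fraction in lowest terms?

Running time = 5566 ÷ (48) = 5566 × 1/48 = 2783/24 s.

2783/24 seconds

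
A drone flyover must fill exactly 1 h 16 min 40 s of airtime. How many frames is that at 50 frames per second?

230000 frames

1 h 16 min 40 s = 4600 s.
Frames = 4600 × 50 = 230000.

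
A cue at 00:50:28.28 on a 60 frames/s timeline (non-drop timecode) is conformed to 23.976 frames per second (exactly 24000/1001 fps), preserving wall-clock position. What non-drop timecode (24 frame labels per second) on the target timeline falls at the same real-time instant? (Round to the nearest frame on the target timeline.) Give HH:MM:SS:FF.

Source frame index: (0×3600 + 50×60 + 28) × 60 + 28 = 181708.
Real time: 181708 / (60) = 45427/15 s.
Target frame: (45427/15) × (24000/1001) = 72683200/1001 ≈ 72610.589 → 72611.
At 24 labels/s: frame 72611 → 00:50:25:11.

00:50:25:11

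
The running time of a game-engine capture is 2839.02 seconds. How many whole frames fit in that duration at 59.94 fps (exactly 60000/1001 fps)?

Frames = 2839.02 × 60000/1001 = 170341200/1001 ≈ 170171.0290.
Complete frames: 170171.

170171 frames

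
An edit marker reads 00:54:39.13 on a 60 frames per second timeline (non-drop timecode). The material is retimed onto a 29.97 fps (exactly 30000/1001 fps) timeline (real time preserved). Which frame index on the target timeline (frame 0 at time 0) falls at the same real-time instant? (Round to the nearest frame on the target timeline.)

Source frame index: (0×3600 + 54×60 + 39) × 60 + 13 = 196753.
Real time: 196753 / (60) = 196753/60 s.
Target frame: (196753/60) × (30000/1001) = 98376500/1001 ≈ 98278.222 → 98278.

frame 98278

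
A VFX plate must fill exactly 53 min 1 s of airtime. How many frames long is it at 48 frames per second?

152688 frames

53 min 1 s = 3181 s.
Frames = 3181 × 48 = 152688.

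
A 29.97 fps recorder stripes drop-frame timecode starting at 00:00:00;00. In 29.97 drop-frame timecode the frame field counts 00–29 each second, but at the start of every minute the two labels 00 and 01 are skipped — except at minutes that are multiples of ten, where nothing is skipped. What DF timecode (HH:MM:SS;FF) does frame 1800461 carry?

Each 10-minute DF block holds 10 × 60 × 30 − 9 × 2 = 17982 frames. 1800461 ÷ 17982 → 100 full blocks, remainder 2261.
Within the partial block the first minute is 1800 frames and each further minute 1798, so 1 further minute boundary passed. Total skipped labels = 18 × 100 + 2 × 1 = 1802.
Non-drop label index = 1800461 + 1802 = 1802263; at 30 labels/s that is 16:41:15:13, i.e. DF 16:41:15;13.

16:41:15;13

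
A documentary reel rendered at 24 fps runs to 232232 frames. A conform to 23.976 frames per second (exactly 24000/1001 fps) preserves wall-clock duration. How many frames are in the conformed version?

Target frames = source frames × (target rate / source rate) = 232232 × (24000/1001)/(24) = 232232 × 1000/1001 = 232000.

232000 frames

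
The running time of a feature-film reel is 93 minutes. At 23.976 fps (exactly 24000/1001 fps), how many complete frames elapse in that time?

133786 frames

93 min = 5580 s.
Frames = 5580 × 24000/1001 = 133920000/1001 ≈ 133786.2138.
Complete frames: 133786.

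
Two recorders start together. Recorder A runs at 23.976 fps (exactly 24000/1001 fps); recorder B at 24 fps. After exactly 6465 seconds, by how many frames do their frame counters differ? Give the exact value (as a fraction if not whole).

A emits 24000/1001 × 6465 = 155160000/1001 frames; B emits 24 × 6465 = 155160.
Difference = 155160/1001 frames (≈ 155.0050); B is ahead of A.

155160/1001 frames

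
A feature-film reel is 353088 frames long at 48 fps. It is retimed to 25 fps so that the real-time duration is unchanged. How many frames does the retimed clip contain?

Target frames = source frames × (target rate / source rate) = 353088 × (25)/(48) = 353088 × 25/48 = 183900.

183900 frames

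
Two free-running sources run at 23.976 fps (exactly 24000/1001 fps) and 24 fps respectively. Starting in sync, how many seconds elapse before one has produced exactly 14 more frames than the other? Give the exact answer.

7007/12 seconds

The gap grows by |24 − 24000/1001| = 24/1001 frames per second.
Time for a 14-frame gap: 14 ÷ (24/1001) = 7007/12 s.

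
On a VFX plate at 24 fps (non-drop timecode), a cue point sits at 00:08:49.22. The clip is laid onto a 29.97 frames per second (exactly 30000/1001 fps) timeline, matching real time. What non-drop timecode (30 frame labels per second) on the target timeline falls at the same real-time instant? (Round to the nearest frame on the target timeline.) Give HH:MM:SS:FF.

00:08:49:12

Source frame index: (0×3600 + 8×60 + 49) × 24 + 22 = 12718.
Real time: 12718 / (24) = 6359/12 s.
Target frame: (6359/12) × (30000/1001) = 15897500/1001 ≈ 15881.618 → 15882.
At 30 labels/s: frame 15882 → 00:08:49:12.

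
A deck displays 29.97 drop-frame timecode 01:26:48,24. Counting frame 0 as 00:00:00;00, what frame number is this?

As if non-drop at 30 labels/s: (1 × 3600 + 26 × 60 + 48) × 30 + 24 = 156264.
Minute boundaries passed: 86; those not divisible by 10: 86 − 8 = 78; dropped labels = 2 × 78 = 156.
Actual frame index = 156264 − 156 = 156108.

156108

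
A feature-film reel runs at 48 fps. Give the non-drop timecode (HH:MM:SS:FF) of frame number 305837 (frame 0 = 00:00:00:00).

305837 ÷ 48 = 6371 full seconds, remainder 29 frames.
6371 s = 1 h 46 min 11 s.
Timecode: 01:46:11:29.

01:46:11:29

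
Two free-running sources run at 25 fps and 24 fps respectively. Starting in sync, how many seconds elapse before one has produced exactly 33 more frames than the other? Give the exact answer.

The gap grows by |24 − 25| = 1 frame per second.
Time for a 33-frame gap: 33 ÷ (1) = 33 s.

33 seconds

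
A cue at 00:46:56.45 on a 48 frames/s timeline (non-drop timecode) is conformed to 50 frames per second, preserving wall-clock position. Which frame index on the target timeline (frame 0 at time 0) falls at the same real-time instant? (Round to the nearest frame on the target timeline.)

frame 140847

Source frame index: (0×3600 + 46×60 + 56) × 48 + 45 = 135213.
Real time: 135213 / (48) = 45071/16 s.
Target frame: (45071/16) × (50) = 1126775/8 ≈ 140846.875 → 140847.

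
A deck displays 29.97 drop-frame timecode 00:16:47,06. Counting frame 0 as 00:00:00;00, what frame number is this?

As if non-drop at 30 labels/s: (0 × 3600 + 16 × 60 + 47) × 30 + 6 = 30216.
Minute boundaries passed: 16; those not divisible by 10: 16 − 1 = 15; dropped labels = 2 × 15 = 30.
Actual frame index = 30216 − 30 = 30186.

30186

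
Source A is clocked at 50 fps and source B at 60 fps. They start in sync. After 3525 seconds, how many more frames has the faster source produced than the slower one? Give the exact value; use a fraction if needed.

35250 frames

A emits 50 × 3525 = 176250 frames; B emits 60 × 3525 = 211500.
Difference = 35250 frames; B is ahead of A.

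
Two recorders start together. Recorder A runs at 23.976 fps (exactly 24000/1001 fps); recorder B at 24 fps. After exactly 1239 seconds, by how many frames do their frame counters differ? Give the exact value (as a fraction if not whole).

A emits 24000/1001 × 1239 = 4248000/143 frames; B emits 24 × 1239 = 29736.
Difference = 4248/143 frames (≈ 29.7063); B is ahead of A.

4248/143 frames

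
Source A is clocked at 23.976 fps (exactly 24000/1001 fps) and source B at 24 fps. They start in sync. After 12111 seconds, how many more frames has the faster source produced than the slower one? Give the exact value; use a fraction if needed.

A emits 24000/1001 × 12111 = 26424000/91 frames; B emits 24 × 12111 = 290664.
Difference = 26424/91 frames (≈ 290.3736); B is ahead of A.

26424/91 frames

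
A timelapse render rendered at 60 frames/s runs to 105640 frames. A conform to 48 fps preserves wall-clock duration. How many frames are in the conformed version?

Target frames = source frames × (target rate / source rate) = 105640 × (48)/(60) = 105640 × 4/5 = 84512.

84512 frames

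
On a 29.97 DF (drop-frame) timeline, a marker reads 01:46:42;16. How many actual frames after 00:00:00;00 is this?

191884

As if non-drop at 30 labels/s: (1 × 3600 + 46 × 60 + 42) × 30 + 16 = 192076.
Minute boundaries passed: 106; those not divisible by 10: 106 − 10 = 96; dropped labels = 2 × 96 = 192.
Actual frame index = 192076 − 192 = 191884.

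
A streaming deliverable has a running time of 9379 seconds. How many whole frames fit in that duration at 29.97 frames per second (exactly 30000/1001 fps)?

281088 frames

Frames = 9379 × 30000/1001 = 281370000/1001 ≈ 281088.9111.
Complete frames: 281088.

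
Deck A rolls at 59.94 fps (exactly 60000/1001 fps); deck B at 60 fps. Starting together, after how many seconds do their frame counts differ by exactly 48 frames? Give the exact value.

The gap grows by |60 − 60000/1001| = 60/1001 frames per second.
Time for a 48-frame gap: 48 ÷ (60/1001) = 800.8 s.

800.8 seconds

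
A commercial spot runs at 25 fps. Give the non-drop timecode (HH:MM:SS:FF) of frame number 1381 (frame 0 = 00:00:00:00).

1381 ÷ 25 = 55 full seconds, remainder 6 frames.
55 s = 0 h 0 min 55 s.
Timecode: 00:00:55:06.

00:00:55:06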